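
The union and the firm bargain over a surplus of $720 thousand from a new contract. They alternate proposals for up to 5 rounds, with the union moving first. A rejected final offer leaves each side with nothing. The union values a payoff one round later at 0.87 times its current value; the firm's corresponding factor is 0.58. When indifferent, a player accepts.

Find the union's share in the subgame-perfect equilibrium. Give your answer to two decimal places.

Round 5 (the union proposes): rejection yields 0 for the firm; the union offers 0 and keeps 720.
Round 4 (the firm proposes): the union can get 720 next round, worth 0.87 × 720 = 626.4 now; the firm offers that and keeps 93.6.
Round 3 (the union proposes): the firm can get 93.6 next round, worth 0.58 × 93.6 = 54.288 now, so the union offers 54.288, keeping 665.712.
Round 2 (the firm proposes): the union can get 665.712 next round, worth 0.87 × 665.712 = 579.16944 now. The firm offers 579.16944 and keeps 720 − 579.16944 = 140.83056.
Round 1 (the union proposes): the firm can get 140.83056 next round, worth 0.58 × 140.83056 = 81.6817248 now, so the union offers 81.6817248, keeping 638.3182752.

638.32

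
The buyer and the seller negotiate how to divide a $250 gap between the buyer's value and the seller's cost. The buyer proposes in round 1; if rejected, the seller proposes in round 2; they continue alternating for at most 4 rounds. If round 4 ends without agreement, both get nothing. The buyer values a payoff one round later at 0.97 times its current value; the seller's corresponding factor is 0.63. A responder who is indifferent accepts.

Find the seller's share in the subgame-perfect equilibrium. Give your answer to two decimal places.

100.97

Round 4 (the seller proposes): rejection yields 0 for the buyer; the seller offers 0 and keeps 250.
Round 3 (the buyer proposes): the seller can get 250 next round, worth 0.63 × 250 = 157.5 now, so the buyer offers 157.5, keeping 92.5.
Round 2 (the seller proposes): the buyer can get 92.5 next round, worth 0.97 × 92.5 = 89.725 now; the seller offers that and keeps 160.275.
Round 1 (the buyer proposes): the seller can get 160.275 next round, worth 0.63 × 160.275 = 100.97325 now; the buyer offers that and keeps 149.02675.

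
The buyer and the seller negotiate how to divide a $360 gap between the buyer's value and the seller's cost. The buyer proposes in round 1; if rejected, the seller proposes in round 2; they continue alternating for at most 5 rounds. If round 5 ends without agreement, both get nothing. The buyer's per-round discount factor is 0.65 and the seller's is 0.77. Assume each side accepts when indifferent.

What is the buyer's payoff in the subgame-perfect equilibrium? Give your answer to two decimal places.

214.42

Round 5 (the buyer proposes): rejection yields 0 for the seller; the buyer offers 0 and keeps 360.
Round 4 (the seller proposes): the buyer can get 360 next round, worth 0.65 × 360 = 234 now; the seller offers that and keeps 126.
Round 3 (the buyer proposes): the seller can get 126 next round, worth 0.77 × 126 = 97.02 now; the buyer offers that and keeps 262.98.
Round 2 (the seller proposes): the buyer can get 262.98 next round, worth 0.65 × 262.98 = 170.937 now, so the seller offers 170.937, keeping 189.063.
Round 1 (the buyer proposes): the seller can get 189.063 next round, worth 0.77 × 189.063 = 145.57851 now. The buyer offers 145.57851 and keeps 360 − 145.57851 = 214.42149.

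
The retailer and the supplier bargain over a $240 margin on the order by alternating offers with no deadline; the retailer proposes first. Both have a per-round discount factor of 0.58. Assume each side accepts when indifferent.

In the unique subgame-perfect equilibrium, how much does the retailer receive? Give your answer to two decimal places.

151.90

When the retailer proposes, the supplier accepts any offer worth at least 0.58 times what the supplier would get by proposing next round; and vice versa.
This gives x = 240 − 0.58y and y = 240 − 0.58x, where x and y are each side's share when it proposes.
Hence (1 − 0.58·0.58)x = 240(1 − 0.58), i.e. 0.6636·x = 100.8.
x ≈ 151.8987; the supplier's share is 240 − x ≈ 88.1013.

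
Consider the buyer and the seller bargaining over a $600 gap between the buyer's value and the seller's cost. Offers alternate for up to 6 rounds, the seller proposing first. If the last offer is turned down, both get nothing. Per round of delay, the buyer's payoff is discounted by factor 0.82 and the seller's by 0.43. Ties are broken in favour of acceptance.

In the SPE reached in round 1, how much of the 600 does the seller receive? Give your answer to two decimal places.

Round 6 (the buyer proposes): the seller will accept anything ≥ 0, so the buyer offers 0 and keeps 600.
Round 5 (the seller proposes): the buyer can get 600 next round, worth 0.82 × 600 = 492 now, so the seller offers 492, keeping 108.
Round 4 (the buyer proposes): the seller can get 108 next round, worth 0.43 × 108 = 46.44 now; the buyer offers that and keeps 553.56.
Round 3 (the seller proposes): the buyer can get 553.56 next round, worth 0.82 × 553.56 = 453.9192 now, so the seller offers 453.9192, keeping 146.0808.
Round 2 (the buyer proposes): the seller can get 146.0808 next round, worth 0.43 × 146.0808 = 62.814744 now, so the buyer offers 62.814744, keeping 537.185256.
Round 1 (the seller proposes): the buyer can get 537.185256 next round, worth 0.82 × 537.185256 = 440.49190992 now; the seller offers that and keeps 159.50809008.

159.51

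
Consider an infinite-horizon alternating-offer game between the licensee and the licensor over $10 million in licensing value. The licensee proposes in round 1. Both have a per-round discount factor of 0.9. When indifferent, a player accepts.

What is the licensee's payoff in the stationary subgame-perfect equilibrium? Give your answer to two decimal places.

5.26

When the licensee proposes, the licensor accepts any offer worth at least 0.9 times what the licensor would get by proposing next round; and vice versa.
This gives x = 10 − 0.9y and y = 10 − 0.9x, where x and y are each side's share when it proposes.
Hence (1 − 0.9·0.9)x = 10(1 − 0.9), i.e. 0.19·x = 1.
x ≈ 5.2632; the licensor's share is 10 − x ≈ 4.7368.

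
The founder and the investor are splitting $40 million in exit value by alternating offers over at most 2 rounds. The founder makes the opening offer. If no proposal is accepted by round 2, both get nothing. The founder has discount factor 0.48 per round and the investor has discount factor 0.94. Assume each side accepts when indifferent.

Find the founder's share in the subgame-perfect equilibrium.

2.4

By backward induction:
Round 2 (the investor proposes): the founder will accept anything ≥ 0, so the investor offers 0 and keeps 40.
Round 1 (the founder proposes): the investor can get 40 next round, worth 0.94 × 40 = 37.6 now. The founder offers 37.6 and keeps 40 − 37.6 = 2.4.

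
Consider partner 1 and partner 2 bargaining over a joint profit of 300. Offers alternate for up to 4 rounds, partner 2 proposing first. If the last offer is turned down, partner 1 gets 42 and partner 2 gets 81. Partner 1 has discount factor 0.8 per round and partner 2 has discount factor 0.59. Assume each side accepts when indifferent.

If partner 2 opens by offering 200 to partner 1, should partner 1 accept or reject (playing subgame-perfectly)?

Work out partner 1's continuation value if the offer is rejected.
Round 4 (partner 1 proposes): partner 2 gets 81 if talks fail, so partner 1 offers 81 and keeps 219.
Round 3 (partner 2 proposes): partner 1 can get 219 next round, worth 0.8 × 219 = 175.2 now; partner 2 offers that and keeps 124.8.
Round 2 (partner 1 proposes): partner 2 can get 124.8 next round, worth 0.59 × 124.8 = 73.632 now. Partner 1 offers 73.632 and keeps 300 − 73.632 = 226.368.
So by rejecting in round 1, partner 1 gets 226.368 next round, worth 0.8 × 226.368 = 181.0944 now.
Offer 200 ≥ 181.0944, so partner 1 accepts.

Accept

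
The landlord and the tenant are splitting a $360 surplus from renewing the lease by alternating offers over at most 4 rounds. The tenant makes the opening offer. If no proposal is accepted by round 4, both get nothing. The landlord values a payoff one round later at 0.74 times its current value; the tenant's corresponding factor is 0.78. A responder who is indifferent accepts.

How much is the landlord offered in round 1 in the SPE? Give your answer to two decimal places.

212.37

Round 4 (the landlord proposes): the tenant will accept anything ≥ 0, so the landlord offers 0 and keeps 360.
Round 3 (the tenant proposes): the landlord can get 360 next round, worth 0.74 × 360 = 266.4 now; the tenant offers that and keeps 93.6.
Round 2 (the landlord proposes): the tenant can get 93.6 next round, worth 0.78 × 93.6 = 73.008 now; the landlord offers that and keeps 286.992.
Round 1 (the tenant proposes): the landlord can get 286.992 next round, worth 0.74 × 286.992 = 212.37408 now; the tenant offers that and keeps 147.62592.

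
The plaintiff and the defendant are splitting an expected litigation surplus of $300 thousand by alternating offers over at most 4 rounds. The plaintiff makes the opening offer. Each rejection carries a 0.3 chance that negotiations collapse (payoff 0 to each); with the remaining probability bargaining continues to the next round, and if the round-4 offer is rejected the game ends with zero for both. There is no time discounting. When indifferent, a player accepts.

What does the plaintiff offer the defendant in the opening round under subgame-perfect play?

165.9

Round 4 (the defendant proposes): rejection yields 0 for the plaintiff; the defendant offers 0 and keeps 300.
Round 3 (the plaintiff proposes): rejecting gives the defendant an expected 0.7 × 300 = 210; the plaintiff offers that and keeps 90.
Round 2 (the defendant proposes): rejecting gives the plaintiff an expected 0.7 × 90 = 63, so the defendant offers 63, keeping 237.
Round 1 (the plaintiff proposes): rejecting gives the defendant an expected 0.7 × 237 = 165.9. The plaintiff offers 165.9 and keeps 300 − 165.9 = 134.1.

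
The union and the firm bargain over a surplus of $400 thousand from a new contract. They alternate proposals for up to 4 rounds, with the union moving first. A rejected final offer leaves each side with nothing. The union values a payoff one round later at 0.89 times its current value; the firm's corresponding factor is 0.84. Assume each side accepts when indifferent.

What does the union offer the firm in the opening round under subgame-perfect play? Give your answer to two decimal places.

Solve by backward induction from round 4.
Round 4 (the firm proposes): the union will accept anything ≥ 0, so the firm offers 0 and keeps 400.
Round 3 (the union proposes): the firm can get 400 next round, worth 0.84 × 400 = 336 now; the union offers that and keeps 64.
Round 2 (the firm proposes): the union can get 64 next round, worth 0.89 × 64 = 56.96 now; the firm offers that and keeps 343.04.
Round 1 (the union proposes): the firm can get 343.04 next round, worth 0.84 × 343.04 = 288.1536 now. The union offers 288.1536 and keeps 400 − 288.1536 = 111.8464.

288.15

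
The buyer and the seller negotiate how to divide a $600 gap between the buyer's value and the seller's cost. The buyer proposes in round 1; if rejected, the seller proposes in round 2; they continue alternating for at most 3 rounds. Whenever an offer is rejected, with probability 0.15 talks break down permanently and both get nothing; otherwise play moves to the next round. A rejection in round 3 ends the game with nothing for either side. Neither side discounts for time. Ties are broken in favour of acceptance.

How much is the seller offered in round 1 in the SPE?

Round 3 (the buyer proposes): the seller will accept anything ≥ 0, so the buyer offers 0 and keeps 600.
Round 2 (the seller proposes): rejecting gives the buyer an expected 0.85 × 600 = 510. The seller offers 510 and keeps 600 − 510 = 90.
Round 1 (the buyer proposes): rejecting gives the seller an expected 0.85 × 90 = 76.5; the buyer offers that and keeps 523.5.

76.5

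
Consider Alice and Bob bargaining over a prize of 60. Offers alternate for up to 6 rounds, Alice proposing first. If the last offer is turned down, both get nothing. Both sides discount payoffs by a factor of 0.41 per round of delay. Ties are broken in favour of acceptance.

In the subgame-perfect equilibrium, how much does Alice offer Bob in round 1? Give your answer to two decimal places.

Round 6 (Bob proposes): Alice will accept anything ≥ 0, so Bob offers 0 and keeps 60.
Round 5 (Alice proposes): Bob can get 60 next round, worth 0.41 × 60 = 24.6 now. Alice offers 24.6 and keeps 60 − 24.6 = 35.4.
Round 4 (Bob proposes): Alice can get 35.4 next round, worth 0.41 × 35.4 = 14.514 now. Bob offers 14.514 and keeps 60 − 14.514 = 45.486.
Round 3 (Alice proposes): Bob can get 45.486 next round, worth 0.41 × 45.486 = 18.64926 now, so Alice offers 18.64926, keeping 41.35074.
Round 2 (Bob proposes): Alice can get 41.35074 next round, worth 0.41 × 41.35074 = 16.9538034 now, so Bob offers 16.9538034, keeping 43.0461966.
Round 1 (Alice proposes): Bob can get 43.0461966 next round, worth 0.41 × 43.0461966 = 17.648940606 now; Alice offers that and keeps 42.351059394.

17.65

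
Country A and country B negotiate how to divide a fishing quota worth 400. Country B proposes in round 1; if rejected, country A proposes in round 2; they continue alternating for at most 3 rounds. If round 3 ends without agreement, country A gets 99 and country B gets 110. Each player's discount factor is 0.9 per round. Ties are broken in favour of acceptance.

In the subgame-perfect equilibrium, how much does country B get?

Solve by backward induction from round 3.
Round 3 (country B proposes): country A gets 99 if talks fail, so country B offers 99 and keeps 301.
Round 2 (country A proposes): country B can get 301 next round, worth 0.9 × 301 = 270.9 now, so country A offers 270.9, keeping 129.1.
Round 1 (country B proposes): country A can get 129.1 next round, worth 0.9 × 129.1 = 116.19 now; country B offers that and keeps 283.81.

283.81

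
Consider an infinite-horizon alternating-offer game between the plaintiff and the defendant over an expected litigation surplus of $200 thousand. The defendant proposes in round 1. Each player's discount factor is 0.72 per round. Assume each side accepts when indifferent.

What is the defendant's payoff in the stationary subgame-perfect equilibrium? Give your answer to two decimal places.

When the defendant proposes, the plaintiff accepts any offer worth at least 0.72 times what the plaintiff would get by proposing next round; and vice versa.
This gives x = 200 − 0.72y and y = 200 − 0.72x, where x and y are each side's share when it proposes.
Hence (1 − 0.72·0.72)x = 200(1 − 0.72), i.e. 0.4816·x = 56.
x ≈ 116.2791; the plaintiff's share is 200 − x ≈ 83.7209.

116.28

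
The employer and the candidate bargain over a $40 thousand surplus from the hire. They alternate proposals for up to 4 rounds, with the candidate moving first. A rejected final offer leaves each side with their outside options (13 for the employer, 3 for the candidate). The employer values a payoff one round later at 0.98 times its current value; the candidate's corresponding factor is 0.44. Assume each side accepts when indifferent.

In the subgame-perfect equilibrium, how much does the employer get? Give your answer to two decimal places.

Round 4 (the employer proposes): the candidate gets 3 if talks fail, so the employer offers 3 and keeps 37.
Round 3 (the candidate proposes): the employer can get 37 next round, worth 0.98 × 37 = 36.26 now; the candidate offers that and keeps 3.74.
Round 2 (the employer proposes): the candidate can get 3.74 next round, worth 0.44 × 3.74 = 1.6456 now; the employer offers that and keeps 38.3544.
Round 1 (the candidate proposes): the employer can get 38.3544 next round, worth 0.98 × 38.3544 = 37.587312 now, so the candidate offers 37.587312, keeping 2.412688.

37.59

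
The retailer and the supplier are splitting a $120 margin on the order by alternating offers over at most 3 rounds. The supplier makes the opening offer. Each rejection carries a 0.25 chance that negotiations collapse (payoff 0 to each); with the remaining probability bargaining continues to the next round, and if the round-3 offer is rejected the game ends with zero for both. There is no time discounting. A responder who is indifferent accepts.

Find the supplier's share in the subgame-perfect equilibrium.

By backward induction:
Round 3 (the supplier proposes): the retailer will accept anything ≥ 0, so the supplier offers 0 and keeps 120.
Round 2 (the retailer proposes): rejecting gives the supplier an expected 0.75 × 120 = 90; the retailer offers that and keeps 30.
Round 1 (the supplier proposes): rejecting gives the retailer an expected 0.75 × 30 = 22.5; the supplier offers that and keeps 97.5.

97.5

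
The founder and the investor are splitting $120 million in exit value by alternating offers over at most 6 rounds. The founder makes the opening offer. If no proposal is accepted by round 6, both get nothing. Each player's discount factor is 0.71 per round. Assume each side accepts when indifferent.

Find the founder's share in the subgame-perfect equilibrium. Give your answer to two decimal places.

61.19

Solve by backward induction from round 6.
Round 6 (the investor proposes): rejection yields 0 for the founder; the investor offers 0 and keeps 120.
Round 5 (the founder proposes): the investor can get 120 next round, worth 0.71 × 120 = 85.2 now. The founder offers 85.2 and keeps 120 − 85.2 = 34.8.
Round 4 (the investor proposes): the founder can get 34.8 next round, worth 0.71 × 34.8 = 24.708 now. The investor offers 24.708 and keeps 120 − 24.708 = 95.292.
Round 3 (the founder proposes): the investor can get 95.292 next round, worth 0.71 × 95.292 = 67.65732 now. The founder offers 67.65732 and keeps 120 − 67.65732 = 52.34268.
Round 2 (the investor proposes): the founder can get 52.34268 next round, worth 0.71 × 52.34268 = 37.1633028 now, so the investor offers 37.1633028, keeping 82.8366972.
Round 1 (the founder proposes): the investor can get 82.8366972 next round, worth 0.71 × 82.8366972 = 58.814055012 now; the founder offers that and keeps 61.185944988.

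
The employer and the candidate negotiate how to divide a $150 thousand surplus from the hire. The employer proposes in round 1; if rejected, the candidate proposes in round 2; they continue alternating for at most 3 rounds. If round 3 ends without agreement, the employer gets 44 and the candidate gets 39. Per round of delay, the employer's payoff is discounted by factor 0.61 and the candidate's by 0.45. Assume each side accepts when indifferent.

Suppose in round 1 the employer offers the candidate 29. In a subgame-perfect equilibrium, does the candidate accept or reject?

Round 3 (the employer proposes): the candidate gets 39 if talks fail, so the employer offers 39 and keeps 111.
Round 2 (the candidate proposes): the employer can get 111 next round, worth 0.61 × 111 = 67.71 now; the candidate offers that and keeps 82.29.
So by rejecting in round 1, the candidate gets 82.29 next round, worth 0.45 × 82.29 = 37.0305 now.
Offer 29 < 37.0305, so the candidate rejects.

Reject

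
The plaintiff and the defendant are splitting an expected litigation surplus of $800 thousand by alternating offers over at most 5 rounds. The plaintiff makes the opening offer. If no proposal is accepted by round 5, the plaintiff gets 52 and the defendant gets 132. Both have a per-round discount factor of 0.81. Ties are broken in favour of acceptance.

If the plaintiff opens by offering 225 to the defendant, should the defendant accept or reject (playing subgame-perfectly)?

Reject

Round 5 (the plaintiff proposes): the defendant gets 132 if talks fail, so the plaintiff offers 132 and keeps 668.
Round 4 (the defendant proposes): the plaintiff can get 668 next round, worth 0.81 × 668 = 541.08 now; the defendant offers that and keeps 258.92.
Round 3 (the plaintiff proposes): the defendant can get 258.92 next round, worth 0.81 × 258.92 = 209.7252 now. The plaintiff offers 209.7252 and keeps 800 − 209.7252 = 590.2748.
Round 2 (the defendant proposes): the plaintiff can get 590.2748 next round, worth 0.81 × 590.2748 = 478.122588 now; the defendant offers that and keeps 321.877412.
So by rejecting in round 1, the defendant gets 321.877412 next round, worth 0.81 × 321.877412 = 260.72070372 now.
Offer 225 < 260.72070372, so the defendant rejects.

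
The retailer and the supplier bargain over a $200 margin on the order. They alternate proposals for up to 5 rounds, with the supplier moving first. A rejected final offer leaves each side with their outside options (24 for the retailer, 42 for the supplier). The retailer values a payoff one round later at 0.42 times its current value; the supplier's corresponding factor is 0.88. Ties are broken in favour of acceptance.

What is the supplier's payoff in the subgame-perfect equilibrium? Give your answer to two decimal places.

Round 5 (the supplier proposes): the retailer gets 24 if talks fail, so the supplier offers 24 and keeps 176.
Round 4 (the retailer proposes): the supplier can get 176 next round, worth 0.88 × 176 = 154.88 now. The retailer offers 154.88 and keeps 200 − 154.88 = 45.12.
Round 3 (the supplier proposes): the retailer can get 45.12 next round, worth 0.42 × 45.12 = 18.9504 now, so the supplier offers 18.9504, keeping 181.0496.
Round 2 (the retailer proposes): the supplier can get 181.0496 next round, worth 0.88 × 181.0496 = 159.323648 now, so the retailer offers 159.323648, keeping 40.676352.
Round 1 (the supplier proposes): the retailer can get 40.676352 next round, worth 0.42 × 40.676352 = 17.08406784 now; the supplier offers that and keeps 182.91593216.

182.92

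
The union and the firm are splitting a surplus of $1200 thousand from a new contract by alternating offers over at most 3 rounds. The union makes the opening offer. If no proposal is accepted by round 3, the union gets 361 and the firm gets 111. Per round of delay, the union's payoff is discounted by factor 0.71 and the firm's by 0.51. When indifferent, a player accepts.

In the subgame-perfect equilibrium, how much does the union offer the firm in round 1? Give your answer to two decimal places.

Round 3 (the union proposes): the firm gets 111 if talks fail, so the union offers 111 and keeps 1089.
Round 2 (the firm proposes): the union can get 1089 next round, worth 0.71 × 1089 = 773.19 now, so the firm offers 773.19, keeping 426.81.
Round 1 (the union proposes): the firm can get 426.81 next round, worth 0.51 × 426.81 = 217.6731 now, so the union offers 217.6731, keeping 982.3269.

217.67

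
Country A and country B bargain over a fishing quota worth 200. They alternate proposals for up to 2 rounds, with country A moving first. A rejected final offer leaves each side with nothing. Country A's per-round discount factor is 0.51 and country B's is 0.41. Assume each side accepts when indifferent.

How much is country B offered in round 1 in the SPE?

82

Round 2 (country B proposes): country A will accept anything ≥ 0, so country B offers 0 and keeps 200.
Round 1 (country A proposes): country B can get 200 next round, worth 0.41 × 200 = 82 now; country A offers that and keeps 118.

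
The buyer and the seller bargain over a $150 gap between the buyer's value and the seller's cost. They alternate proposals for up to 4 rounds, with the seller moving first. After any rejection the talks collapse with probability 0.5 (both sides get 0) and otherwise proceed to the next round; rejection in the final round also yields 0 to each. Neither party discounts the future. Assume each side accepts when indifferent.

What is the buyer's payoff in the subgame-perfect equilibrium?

56.25

Round 4 (the buyer proposes): rejection yields 0 for the seller; the buyer offers 0 and keeps 150.
Round 3 (the seller proposes): rejecting gives the buyer an expected 0.5 × 150 = 75; the seller offers that and keeps 75.
Round 2 (the buyer proposes): rejecting gives the seller an expected 0.5 × 75 = 37.5; the buyer offers that and keeps 112.5.
Round 1 (the seller proposes): rejecting gives the buyer an expected 0.5 × 112.5 = 56.25, so the seller offers 56.25, keeping 93.75.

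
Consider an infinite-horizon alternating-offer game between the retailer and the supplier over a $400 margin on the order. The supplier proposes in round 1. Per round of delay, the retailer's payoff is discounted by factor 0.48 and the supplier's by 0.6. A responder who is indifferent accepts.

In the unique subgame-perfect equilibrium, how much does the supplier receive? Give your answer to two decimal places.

292.13

Let x be the supplier's share when the supplier proposes and y be the retailer's share when the retailer proposes.
The retailer accepts iff offered ≥ 0.48·y, so x = 400 − 0.48y. Symmetrically y = 400 − 0.6x.
Substituting: x = 400 − 0.48(400 − 0.6x), giving x(1 − 0.6·0.48) = 400(1 − 0.48).
So x = 400 × 0.52 / 0.712 ≈ 292.1348, and the retailer receives 400 − x ≈ 107.8652.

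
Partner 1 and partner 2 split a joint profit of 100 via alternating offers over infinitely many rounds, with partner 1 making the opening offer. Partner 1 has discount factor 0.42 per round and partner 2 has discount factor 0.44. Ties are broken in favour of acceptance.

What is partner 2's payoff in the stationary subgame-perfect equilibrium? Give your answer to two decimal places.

In a stationary SPE each proposer offers the other exactly their discounted continuation value.
If partner 1 keeps x when proposing and partner 2 keeps y when proposing, then x = 100 − 0.44y and y = 100 − 0.42x.
Solving: x = 100(1 − 0.44) / (1 − 0.42·0.44) = 56 / 0.8152 ≈ 68.6948.
Partner 2 gets 100 − 68.6948 ≈ 31.3052.

31.31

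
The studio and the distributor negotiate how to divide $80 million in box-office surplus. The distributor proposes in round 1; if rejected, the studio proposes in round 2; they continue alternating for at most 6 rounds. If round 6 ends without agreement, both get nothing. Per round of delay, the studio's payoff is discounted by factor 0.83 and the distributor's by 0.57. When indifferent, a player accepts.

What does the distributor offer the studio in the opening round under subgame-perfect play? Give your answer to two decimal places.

Round 6 (the studio proposes): rejection yields 0 for the distributor; the studio offers 0 and keeps 80.
Round 5 (the distributor proposes): the studio can get 80 next round, worth 0.83 × 80 = 66.4 now. The distributor offers 66.4 and keeps 80 − 66.4 = 13.6.
Round 4 (the studio proposes): the distributor can get 13.6 next round, worth 0.57 × 13.6 = 7.752 now, so the studio offers 7.752, keeping 72.248.
Round 3 (the distributor proposes): the studio can get 72.248 next round, worth 0.83 × 72.248 = 59.96584 now; the distributor offers that and keeps 20.03416.
Round 2 (the studio proposes): the distributor can get 20.03416 next round, worth 0.57 × 20.03416 = 11.4194712 now, so the studio offers 11.4194712, keeping 68.5805288.
Round 1 (the distributor proposes): the studio can get 68.5805288 next round, worth 0.83 × 68.5805288 = 56.921838904 now, so the distributor offers 56.921838904, keeping 23.078161096.

56.92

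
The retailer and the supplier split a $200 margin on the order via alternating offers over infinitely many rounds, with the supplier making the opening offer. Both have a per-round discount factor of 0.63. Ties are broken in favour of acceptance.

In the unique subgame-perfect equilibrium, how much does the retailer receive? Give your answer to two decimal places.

When the supplier proposes, the retailer accepts any offer worth at least 0.63 times what the retailer would get by proposing next round; and vice versa.
This gives x = 200 − 0.63y and y = 200 − 0.63x, where x and y are each side's share when it proposes.
Hence (1 − 0.63·0.63)x = 200(1 − 0.63), i.e. 0.6031·x = 74.
x ≈ 122.6994; the retailer's share is 200 − x ≈ 77.3006.

77.30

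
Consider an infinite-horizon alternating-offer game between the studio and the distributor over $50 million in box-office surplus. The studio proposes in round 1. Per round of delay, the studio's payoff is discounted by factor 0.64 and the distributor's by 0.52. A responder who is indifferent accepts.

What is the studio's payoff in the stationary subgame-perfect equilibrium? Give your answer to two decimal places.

35.97

In a stationary SPE each proposer offers the other exactly their discounted continuation value.
If the studio keeps x when proposing and the distributor keeps y when proposing, then x = 50 − 0.52y and y = 50 − 0.64x.
Solving: x = 50(1 − 0.52) / (1 − 0.64·0.52) = 24 / 0.6672 ≈ 35.9712.
The distributor gets 50 − 35.9712 ≈ 14.0288.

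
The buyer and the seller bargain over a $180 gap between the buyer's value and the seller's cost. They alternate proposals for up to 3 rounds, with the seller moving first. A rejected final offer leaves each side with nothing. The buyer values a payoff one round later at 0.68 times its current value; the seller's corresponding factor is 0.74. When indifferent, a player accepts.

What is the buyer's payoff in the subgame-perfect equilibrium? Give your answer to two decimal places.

Round 3 (the seller proposes): the buyer will accept anything ≥ 0, so the seller offers 0 and keeps 180.
Round 2 (the buyer proposes): the seller can get 180 next round, worth 0.74 × 180 = 133.2 now. The buyer offers 133.2 and keeps 180 − 133.2 = 46.8.
Round 1 (the seller proposes): the buyer can get 46.8 next round, worth 0.68 × 46.8 = 31.824 now; the seller offers that and keeps 148.176.

31.82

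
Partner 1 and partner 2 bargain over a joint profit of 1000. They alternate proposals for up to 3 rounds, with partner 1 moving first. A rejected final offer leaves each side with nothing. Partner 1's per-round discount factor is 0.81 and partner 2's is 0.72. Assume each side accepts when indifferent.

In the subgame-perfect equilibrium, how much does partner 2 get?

136.8

By backward induction:
Round 3 (partner 1 proposes): rejection yields 0 for partner 2; partner 1 offers 0 and keeps 1000.
Round 2 (partner 2 proposes): partner 1 can get 1000 next round, worth 0.81 × 1000 = 810 now. Partner 2 offers 810 and keeps 1000 − 810 = 190.
Round 1 (partner 1 proposes): partner 2 can get 190 next round, worth 0.72 × 190 = 136.8 now; partner 1 offers that and keeps 863.2.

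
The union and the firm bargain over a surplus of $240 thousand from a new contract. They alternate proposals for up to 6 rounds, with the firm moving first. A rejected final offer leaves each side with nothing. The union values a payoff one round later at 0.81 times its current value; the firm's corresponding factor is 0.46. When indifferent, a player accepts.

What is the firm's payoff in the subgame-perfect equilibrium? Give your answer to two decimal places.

68.92

By backward induction:
Round 6 (the union proposes): rejection yields 0 for the firm; the union offers 0 and keeps 240.
Round 5 (the firm proposes): the union can get 240 next round, worth 0.81 × 240 = 194.4 now; the firm offers that and keeps 45.6.
Round 4 (the union proposes): the firm can get 45.6 next round, worth 0.46 × 45.6 = 20.976 now; the union offers that and keeps 219.024.
Round 3 (the firm proposes): the union can get 219.024 next round, worth 0.81 × 219.024 = 177.40944 now; the firm offers that and keeps 62.59056.
Round 2 (the union proposes): the firm can get 62.59056 next round, worth 0.46 × 62.59056 = 28.7916576 now; the union offers that and keeps 211.2083424.
Round 1 (the firm proposes): the union can get 211.2083424 next round, worth 0.81 × 211.2083424 = 171.078757344 now; the firm offers that and keeps 68.921242656.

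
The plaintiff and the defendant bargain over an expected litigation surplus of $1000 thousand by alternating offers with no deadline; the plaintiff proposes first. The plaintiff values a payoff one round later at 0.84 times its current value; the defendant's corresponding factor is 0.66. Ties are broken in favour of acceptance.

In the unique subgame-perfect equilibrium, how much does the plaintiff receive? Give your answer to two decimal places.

763.02

When the plaintiff proposes, the defendant accepts any offer worth at least 0.66 times what the defendant would get by proposing next round; and vice versa.
This gives x = 1000 − 0.66y and y = 1000 − 0.84x, where x and y are each side's share when it proposes.
Hence (1 − 0.66·0.84)x = 1000(1 − 0.66), i.e. 0.4456·x = 340.
x ≈ 763.0162; the defendant's share is 1000 − x ≈ 236.9838.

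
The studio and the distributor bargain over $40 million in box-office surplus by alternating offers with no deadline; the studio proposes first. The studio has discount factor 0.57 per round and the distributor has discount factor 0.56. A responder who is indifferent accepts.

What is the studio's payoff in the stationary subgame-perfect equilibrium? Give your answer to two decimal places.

In a stationary SPE each proposer offers the other exactly their discounted continuation value.
If the studio keeps x when proposing and the distributor keeps y when proposing, then x = 40 − 0.56y and y = 40 − 0.57x.
Solving: x = 40(1 − 0.56) / (1 − 0.57·0.56) = 17.6 / 0.6808 ≈ 25.8519.
The distributor gets 40 − 25.8519 ≈ 14.1481.

25.85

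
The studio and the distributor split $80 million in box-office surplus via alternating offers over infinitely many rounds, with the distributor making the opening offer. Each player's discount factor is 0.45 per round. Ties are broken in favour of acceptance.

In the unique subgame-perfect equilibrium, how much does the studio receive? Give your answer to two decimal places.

Let x be the distributor's share when the distributor proposes and y be the studio's share when the studio proposes.
The studio accepts iff offered ≥ 0.45·y, so x = 80 − 0.45y. Symmetrically y = 80 − 0.45x.
Substituting: x = 80 − 0.45(80 − 0.45x), giving x(1 − 0.45·0.45) = 80(1 − 0.45).
So x = 80 × 0.55 / 0.7975 ≈ 55.1724, and the studio receives 80 − x ≈ 24.8276.

24.83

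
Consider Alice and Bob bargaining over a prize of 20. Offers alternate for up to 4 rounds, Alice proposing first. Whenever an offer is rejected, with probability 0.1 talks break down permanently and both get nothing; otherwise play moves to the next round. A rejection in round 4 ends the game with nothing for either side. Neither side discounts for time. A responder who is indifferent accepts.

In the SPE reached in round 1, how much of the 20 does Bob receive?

16.38

By backward induction:
Round 4 (Bob proposes): rejection yields 0 for Alice; Bob offers 0 and keeps 20.
Round 3 (Alice proposes): rejecting gives Bob an expected 0.9 × 20 = 18; Alice offers that and keeps 2.
Round 2 (Bob proposes): rejecting gives Alice an expected 0.9 × 2 = 1.8; Bob offers that and keeps 18.2.
Round 1 (Alice proposes): rejecting gives Bob an expected 0.9 × 18.2 = 16.38; Alice offers that and keeps 3.62.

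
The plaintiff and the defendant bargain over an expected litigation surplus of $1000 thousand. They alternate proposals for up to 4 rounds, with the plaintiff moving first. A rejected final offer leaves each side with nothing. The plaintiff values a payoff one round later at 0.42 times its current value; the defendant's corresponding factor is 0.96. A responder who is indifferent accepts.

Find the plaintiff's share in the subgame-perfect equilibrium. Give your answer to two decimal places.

56.13

Round 4 (the defendant proposes): rejection yields 0 for the plaintiff; the defendant offers 0 and keeps 1000.
Round 3 (the plaintiff proposes): the defendant can get 1000 next round, worth 0.96 × 1000 = 960 now; the plaintiff offers that and keeps 40.
Round 2 (the defendant proposes): the plaintiff can get 40 next round, worth 0.42 × 40 = 16.8 now, so the defendant offers 16.8, keeping 983.2.
Round 1 (the plaintiff proposes): the defendant can get 983.2 next round, worth 0.96 × 983.2 = 943.872 now. The plaintiff offers 943.872 and keeps 1000 − 943.872 = 56.128.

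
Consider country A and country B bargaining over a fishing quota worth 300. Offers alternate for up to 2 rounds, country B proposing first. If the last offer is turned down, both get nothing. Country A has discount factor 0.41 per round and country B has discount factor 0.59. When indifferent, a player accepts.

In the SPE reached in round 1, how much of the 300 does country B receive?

177

Round 2 (country A proposes): country B will accept anything ≥ 0, so country A offers 0 and keeps 300.
Round 1 (country B proposes): country A can get 300 next round, worth 0.41 × 300 = 123 now; country B offers that and keeps 177.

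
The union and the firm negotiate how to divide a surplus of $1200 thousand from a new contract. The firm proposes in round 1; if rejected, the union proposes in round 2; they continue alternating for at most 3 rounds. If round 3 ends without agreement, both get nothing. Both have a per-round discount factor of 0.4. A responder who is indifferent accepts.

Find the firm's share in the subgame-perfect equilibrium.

Round 3 (the firm proposes): rejection yields 0 for the union; the firm offers 0 and keeps 1200.
Round 2 (the union proposes): the firm can get 1200 next round, worth 0.4 × 1200 = 480 now; the union offers that and keeps 720.
Round 1 (the firm proposes): the union can get 720 next round, worth 0.4 × 720 = 288 now. The firm offers 288 and keeps 1200 − 288 = 912.

912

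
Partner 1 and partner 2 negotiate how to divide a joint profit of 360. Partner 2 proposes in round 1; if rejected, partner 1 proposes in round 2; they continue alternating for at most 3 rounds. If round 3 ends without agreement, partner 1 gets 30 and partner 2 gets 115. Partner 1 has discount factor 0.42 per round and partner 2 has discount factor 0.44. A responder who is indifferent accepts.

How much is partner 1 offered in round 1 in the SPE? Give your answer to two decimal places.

90.22

Round 3 (partner 2 proposes): partner 1 gets 30 if talks fail, so partner 2 offers 30 and keeps 330.
Round 2 (partner 1 proposes): partner 2 can get 330 next round, worth 0.44 × 330 = 145.2 now; partner 1 offers that and keeps 214.8.
Round 1 (partner 2 proposes): partner 1 can get 214.8 next round, worth 0.42 × 214.8 = 90.216 now; partner 2 offers that and keeps 269.784.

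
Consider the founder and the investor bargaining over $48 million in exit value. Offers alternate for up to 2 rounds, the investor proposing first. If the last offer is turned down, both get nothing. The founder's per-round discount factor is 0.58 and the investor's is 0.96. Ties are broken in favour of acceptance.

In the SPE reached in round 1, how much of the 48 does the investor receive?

Round 2 (the founder proposes): the investor will accept anything ≥ 0, so the founder offers 0 and keeps 48.
Round 1 (the investor proposes): the founder can get 48 next round, worth 0.58 × 48 = 27.84 now. The investor offers 27.84 and keeps 48 − 27.84 = 20.16.

20.16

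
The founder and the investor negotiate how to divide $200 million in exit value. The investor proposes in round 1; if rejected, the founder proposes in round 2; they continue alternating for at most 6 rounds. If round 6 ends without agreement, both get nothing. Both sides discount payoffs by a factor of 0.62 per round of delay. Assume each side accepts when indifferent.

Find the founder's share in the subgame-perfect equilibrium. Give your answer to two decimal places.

83.56

Round 6 (the founder proposes): the investor will accept anything ≥ 0, so the founder offers 0 and keeps 200.
Round 5 (the investor proposes): the founder can get 200 next round, worth 0.62 × 200 = 124 now. The investor offers 124 and keeps 200 − 124 = 76.
Round 4 (the founder proposes): the investor can get 76 next round, worth 0.62 × 76 = 47.12 now. The founder offers 47.12 and keeps 200 − 47.12 = 152.88.
Round 3 (the investor proposes): the founder can get 152.88 next round, worth 0.62 × 152.88 = 94.7856 now. The investor offers 94.7856 and keeps 200 − 94.7856 = 105.2144.
Round 2 (the founder proposes): the investor can get 105.2144 next round, worth 0.62 × 105.2144 = 65.232928 now, so the founder offers 65.232928, keeping 134.767072.
Round 1 (the investor proposes): the founder can get 134.767072 next round, worth 0.62 × 134.767072 = 83.55558464 now; the investor offers that and keeps 116.44441536.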